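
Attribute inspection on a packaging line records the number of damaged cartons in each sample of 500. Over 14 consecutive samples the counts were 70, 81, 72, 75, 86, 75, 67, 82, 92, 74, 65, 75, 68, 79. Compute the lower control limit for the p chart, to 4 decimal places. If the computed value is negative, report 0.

p̄ = Σdᵢ / (k·n) = 1061 / (14 × 500) = 0.15157
LCL = p̄ − 3·√(p̄(1−p̄)/n) = 0.15157 − 3 × 0.01604 = 0.10346

0.1035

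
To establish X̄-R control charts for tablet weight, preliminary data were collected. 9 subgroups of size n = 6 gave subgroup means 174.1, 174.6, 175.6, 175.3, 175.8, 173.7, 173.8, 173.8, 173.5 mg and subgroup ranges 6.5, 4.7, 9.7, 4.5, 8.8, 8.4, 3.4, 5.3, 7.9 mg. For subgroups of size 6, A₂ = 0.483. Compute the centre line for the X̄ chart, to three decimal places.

X̄̄ = (174.1 + 174.6 + 175.6 + 175.3 + 175.8 + 173.7 + 173.8 + 173.8 + 173.5) / 9 = 1570.2000 / 9 = 174.4667
CL = X̄̄ = 174.4667

174.467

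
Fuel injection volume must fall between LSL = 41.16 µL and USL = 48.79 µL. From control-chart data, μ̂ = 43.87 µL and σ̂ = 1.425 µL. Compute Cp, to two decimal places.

0.89

Cp = (USL − LSL) / (6σ̂) = (48.79 − 41.16) / (6 × 1.425) = 7.6300 / 8.5500 = 0.8924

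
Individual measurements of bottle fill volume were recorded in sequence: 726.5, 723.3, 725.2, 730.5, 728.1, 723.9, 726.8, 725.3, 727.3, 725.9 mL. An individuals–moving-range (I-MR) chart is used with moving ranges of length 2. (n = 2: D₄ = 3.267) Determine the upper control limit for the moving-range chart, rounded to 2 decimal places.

9.00

Moving ranges: 3.2, 1.9, 5.3, 2.4, 4.2, 2.9, 1.5, 2.0, 1.4; M̄R̄ = 24.8000 / 9 = 2.7556
UCL_MR = D₄·M̄R̄ = 3.267 × 2.7556 = 9.0024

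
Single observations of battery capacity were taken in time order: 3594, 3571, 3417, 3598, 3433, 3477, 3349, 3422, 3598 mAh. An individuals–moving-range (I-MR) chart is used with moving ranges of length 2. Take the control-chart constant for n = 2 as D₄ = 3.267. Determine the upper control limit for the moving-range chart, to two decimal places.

Moving ranges: 23, 154, 181, 165, 44, 128, 73, 176; M̄R̄ = 944.0000 / 8 = 118.0000
UCL_MR = D₄·M̄R̄ = 3.267 × 118.0000 = 385.5060

385.51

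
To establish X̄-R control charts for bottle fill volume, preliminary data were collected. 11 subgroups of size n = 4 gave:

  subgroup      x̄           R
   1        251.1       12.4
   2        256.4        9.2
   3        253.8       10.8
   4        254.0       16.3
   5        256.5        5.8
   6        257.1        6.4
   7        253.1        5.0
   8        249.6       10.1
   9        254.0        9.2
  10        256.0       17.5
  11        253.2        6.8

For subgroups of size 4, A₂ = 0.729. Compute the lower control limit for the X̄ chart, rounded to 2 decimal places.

X̄̄ = (251.1 + 256.4 + 253.8 + 254.0 + 256.5 + 257.1 + 253.1 + 249.6 + 254.0 + 256.0 + 253.2) / 11 = 2794.8000 / 11 = 254.0727
R̄ = (12.4 + 9.2 + 10.8 + 16.3 + 5.8 + 6.4 + 5.0 + 10.1 + 9.2 + 17.5 + 6.8) / 11 = 109.5000 / 11 = 9.9545
LCL = X̄̄ − A₂·R̄ = 254.0727 − 0.729 × 9.9545 = 246.8159

246.82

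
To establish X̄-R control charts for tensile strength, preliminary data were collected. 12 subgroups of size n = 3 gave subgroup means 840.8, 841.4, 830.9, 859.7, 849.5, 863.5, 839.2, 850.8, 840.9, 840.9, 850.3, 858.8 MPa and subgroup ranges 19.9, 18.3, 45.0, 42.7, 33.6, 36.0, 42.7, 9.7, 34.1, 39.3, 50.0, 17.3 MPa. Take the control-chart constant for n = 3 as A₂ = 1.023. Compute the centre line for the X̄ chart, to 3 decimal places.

X̄̄ = (840.8 + 841.4 + 830.9 + 859.7 + 849.5 + 863.5 + 839.2 + 850.8 + 840.9 + 840.9 + 850.3 + 858.8) / 12 = 10166.7000 / 12 = 847.2250
CL = X̄̄ = 847.2250

847.225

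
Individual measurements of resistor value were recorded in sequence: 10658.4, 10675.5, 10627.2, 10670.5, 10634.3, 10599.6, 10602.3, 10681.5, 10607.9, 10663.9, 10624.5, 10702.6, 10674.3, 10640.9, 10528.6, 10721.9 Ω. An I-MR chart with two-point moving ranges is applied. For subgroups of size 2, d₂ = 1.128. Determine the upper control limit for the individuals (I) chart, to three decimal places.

X̄ = (10658.4 + 10675.5 + 10627.2 + 10670.5 + 10634.3 + 10599.6 + 10602.3 + 10681.5 + 10607.9 + 10663.9 + 10624.5 + 10702.6 + 10674.3 + 10640.9 + 10528.6 + 10721.9) / 16 = 10644.6187
Moving ranges: 17.1, 48.3, 43.3, 36.2, 34.7, 2.7, 79.2, 73.6, 56.0, 39.4, 78.1, 28.3, 33.4, 112.3, 193.3; M̄R̄ = 875.9000 / 15 = 58.3933
UCL = X̄ + 3·M̄R̄/d₂ = 10644.6187 + 3 × 58.3933 / 1.128 = 10799.9202

10799.920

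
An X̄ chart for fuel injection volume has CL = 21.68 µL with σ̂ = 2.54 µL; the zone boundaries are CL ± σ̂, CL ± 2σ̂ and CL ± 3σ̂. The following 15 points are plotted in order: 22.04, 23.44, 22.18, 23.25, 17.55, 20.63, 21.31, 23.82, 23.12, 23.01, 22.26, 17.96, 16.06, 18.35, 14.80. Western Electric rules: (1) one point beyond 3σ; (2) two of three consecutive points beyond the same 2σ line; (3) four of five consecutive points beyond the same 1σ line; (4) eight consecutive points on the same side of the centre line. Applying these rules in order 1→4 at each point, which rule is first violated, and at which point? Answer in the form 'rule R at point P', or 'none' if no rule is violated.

Zone of each point (C = within 1σ̂, B = 1σ̂–2σ̂, A = 2σ̂–3σ̂, * = beyond 3σ̂; sign = side of CL): 1:+C, 2:+C, 3:+C, 4:+C, 5:-B, 6:-C, 7:-C, 8:+C, 9:+C, 10:+C, 11:+C, 12:-B, 13:-A, 14:-B, 15:-A
Rule 2 (two of three consecutive points beyond the same 2σ limit) is satisfied at point 15.

rule 2 at point 15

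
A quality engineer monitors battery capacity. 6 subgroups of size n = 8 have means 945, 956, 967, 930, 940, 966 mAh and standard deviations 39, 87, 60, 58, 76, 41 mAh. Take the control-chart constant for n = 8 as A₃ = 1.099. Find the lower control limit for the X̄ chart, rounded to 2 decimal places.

884.54

X̄̄ = (945 + 956 + 967 + 930 + 940 + 966) / 6 = 950.6667
s̄ = (39 + 87 + 60 + 58 + 76 + 41) / 6 = 60.1667
LCL = X̄̄ − A₃·s̄ = 950.6667 − 1.099 × 60.1667 = 884.5435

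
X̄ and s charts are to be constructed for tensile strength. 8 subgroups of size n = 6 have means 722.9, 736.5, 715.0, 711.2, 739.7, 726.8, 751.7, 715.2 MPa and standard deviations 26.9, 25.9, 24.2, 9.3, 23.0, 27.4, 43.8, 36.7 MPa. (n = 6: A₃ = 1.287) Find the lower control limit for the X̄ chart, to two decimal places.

692.43

X̄̄ = (722.9 + 736.5 + 715.0 + 711.2 + 739.7 + 726.8 + 751.7 + 715.2) / 8 = 727.3750
s̄ = (26.9 + 25.9 + 24.2 + 9.3 + 23.0 + 27.4 + 43.8 + 36.7) / 8 = 27.1500
LCL = X̄̄ − A₃·s̄ = 727.3750 − 1.287 × 27.1500 = 692.4330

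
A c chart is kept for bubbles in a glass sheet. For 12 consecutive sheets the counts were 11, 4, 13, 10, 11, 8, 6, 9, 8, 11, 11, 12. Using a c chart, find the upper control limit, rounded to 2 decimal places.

c̄ = (11 + 4 + 13 + 10 + 11 + 8 + 6 + 9 + 8 + 11 + 11 + 12) / 12 = 114 / 12 = 9.5000
UCL = c̄ + 3√c̄ = 9.5000 + 3 × √9.5000 = 9.5000 + 3 × 3.0822 = 18.7466

18.75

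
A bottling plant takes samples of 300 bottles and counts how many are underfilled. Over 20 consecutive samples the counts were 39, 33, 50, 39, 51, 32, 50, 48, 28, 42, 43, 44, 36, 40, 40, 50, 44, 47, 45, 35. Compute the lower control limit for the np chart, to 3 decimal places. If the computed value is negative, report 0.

23.806

p̄ = Σdᵢ / (k·n) = 836 / (20 × 300) = 0.13933
LCL = np̄ − 3·√(np̄(1−p̄)) = 41.8000 − 3 × 5.9980 = 23.8060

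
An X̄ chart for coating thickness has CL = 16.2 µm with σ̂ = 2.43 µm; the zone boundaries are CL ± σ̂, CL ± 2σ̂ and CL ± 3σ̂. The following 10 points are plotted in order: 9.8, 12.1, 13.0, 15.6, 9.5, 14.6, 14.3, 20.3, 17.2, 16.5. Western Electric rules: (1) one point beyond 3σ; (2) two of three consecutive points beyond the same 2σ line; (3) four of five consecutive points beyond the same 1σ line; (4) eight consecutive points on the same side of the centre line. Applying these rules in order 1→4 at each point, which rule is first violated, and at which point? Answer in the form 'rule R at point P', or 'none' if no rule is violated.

Zone of each point (C = within 1σ̂, B = 1σ̂–2σ̂, A = 2σ̂–3σ̂, * = beyond 3σ̂; sign = side of CL): 1:-A, 2:-B, 3:-B, 4:-C, 5:-A, 6:-C, 7:-C, 8:+B, 9:+C, 10:+C
Rule 3 (four of five consecutive points beyond the same 1σ limit) is satisfied at point 5.

rule 3 at point 5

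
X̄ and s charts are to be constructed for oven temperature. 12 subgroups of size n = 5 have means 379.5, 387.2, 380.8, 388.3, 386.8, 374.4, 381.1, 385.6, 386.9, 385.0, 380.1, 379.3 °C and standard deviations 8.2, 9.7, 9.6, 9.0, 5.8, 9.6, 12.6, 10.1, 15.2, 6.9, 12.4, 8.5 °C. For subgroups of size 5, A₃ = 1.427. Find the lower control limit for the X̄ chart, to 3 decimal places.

368.932

X̄̄ = (379.5 + 387.2 + 380.8 + 388.3 + 386.8 + 374.4 + 381.1 + 385.6 + 386.9 + 385.0 + 380.1 + 379.3) / 12 = 382.9167
s̄ = (8.2 + 9.7 + 9.6 + 9.0 + 5.8 + 9.6 + 12.6 + 10.1 + 15.2 + 6.9 + 12.4 + 8.5) / 12 = 9.8000
LCL = X̄̄ − A₃·s̄ = 382.9167 − 1.427 × 9.8000 = 368.9321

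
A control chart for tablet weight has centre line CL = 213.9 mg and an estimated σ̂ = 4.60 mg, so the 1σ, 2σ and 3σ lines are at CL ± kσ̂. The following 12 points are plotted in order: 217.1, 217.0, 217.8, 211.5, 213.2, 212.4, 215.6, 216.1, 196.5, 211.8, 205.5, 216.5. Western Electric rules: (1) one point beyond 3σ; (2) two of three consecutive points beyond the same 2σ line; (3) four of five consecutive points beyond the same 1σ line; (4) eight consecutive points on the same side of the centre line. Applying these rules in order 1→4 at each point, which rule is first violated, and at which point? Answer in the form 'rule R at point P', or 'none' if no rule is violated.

rule 1 at point 9

Zone of each point (C = within 1σ̂, B = 1σ̂–2σ̂, A = 2σ̂–3σ̂, * = beyond 3σ̂; sign = side of CL): 1:+C, 2:+C, 3:+C, 4:-C, 5:-C, 6:-C, 7:+C, 8:+C, 9:-*, 10:-C, 11:-B, 12:+C
Rule 1 (one point beyond the 3σ limits) is satisfied at point 9.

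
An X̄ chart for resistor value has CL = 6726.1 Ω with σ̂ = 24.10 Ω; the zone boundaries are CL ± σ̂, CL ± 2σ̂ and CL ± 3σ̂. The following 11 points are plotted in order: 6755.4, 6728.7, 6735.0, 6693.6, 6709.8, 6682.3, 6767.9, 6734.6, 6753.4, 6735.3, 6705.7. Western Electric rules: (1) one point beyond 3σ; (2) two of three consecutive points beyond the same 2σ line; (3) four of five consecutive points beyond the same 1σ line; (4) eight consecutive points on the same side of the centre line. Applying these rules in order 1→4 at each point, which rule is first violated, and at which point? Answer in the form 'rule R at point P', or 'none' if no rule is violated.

none

Zone of each point (C = within 1σ̂, B = 1σ̂–2σ̂, A = 2σ̂–3σ̂, * = beyond 3σ̂; sign = side of CL): 1:+B, 2:+C, 3:+C, 4:-B, 5:-C, 6:-B, 7:+B, 8:+C, 9:+B, 10:+C, 11:-C
No rule fires across all 11 points.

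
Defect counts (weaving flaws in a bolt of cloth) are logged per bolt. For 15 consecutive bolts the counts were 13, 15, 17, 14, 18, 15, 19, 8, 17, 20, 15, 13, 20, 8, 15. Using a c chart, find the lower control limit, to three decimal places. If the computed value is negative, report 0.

c̄ = (13 + 15 + 17 + 14 + 18 + 15 + 19 + 8 + 17 + 20 + 15 + 13 + 20 + 8 + 15) / 15 = 227 / 15 = 15.1333
LCL = c̄ − 3√c̄ = 15.1333 − 3 × 3.8902 = 3.4629

3.463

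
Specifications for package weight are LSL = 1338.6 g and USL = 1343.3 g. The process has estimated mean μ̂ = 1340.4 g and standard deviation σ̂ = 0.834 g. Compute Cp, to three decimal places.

Cp = (USL − LSL) / (6σ̂) = (1343.3 − 1338.6) / (6 × 0.834) = 4.7000 / 5.0040 = 0.9392

0.939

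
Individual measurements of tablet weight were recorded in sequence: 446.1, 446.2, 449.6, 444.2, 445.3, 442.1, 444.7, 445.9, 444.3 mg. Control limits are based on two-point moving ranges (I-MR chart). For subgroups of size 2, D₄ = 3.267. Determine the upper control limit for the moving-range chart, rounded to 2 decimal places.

Moving ranges: 0.1, 3.4, 5.4, 1.1, 3.2, 2.6, 1.2, 1.6; M̄R̄ = 18.6000 / 8 = 2.3250
UCL_MR = D₄·M̄R̄ = 3.267 × 2.3250 = 7.5958

7.60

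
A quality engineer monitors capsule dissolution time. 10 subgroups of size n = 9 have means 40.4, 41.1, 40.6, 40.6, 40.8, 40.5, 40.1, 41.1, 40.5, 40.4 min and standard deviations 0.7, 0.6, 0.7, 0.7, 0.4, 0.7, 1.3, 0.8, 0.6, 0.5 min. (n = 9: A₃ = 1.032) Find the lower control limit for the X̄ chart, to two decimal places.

X̄̄ = (40.4 + 41.1 + 40.6 + 40.6 + 40.8 + 40.5 + 40.1 + 41.1 + 40.5 + 40.4) / 10 = 40.6100
s̄ = (0.7 + 0.6 + 0.7 + 0.7 + 0.4 + 0.7 + 1.3 + 0.8 + 0.6 + 0.5) / 10 = 0.7000
LCL = X̄̄ − A₃·s̄ = 40.6100 − 1.032 × 0.7000 = 39.8876

39.89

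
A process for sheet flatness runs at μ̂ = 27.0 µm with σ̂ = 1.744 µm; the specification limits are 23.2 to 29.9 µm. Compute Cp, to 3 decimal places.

0.640

Cp = (USL − LSL) / (6σ̂) = (29.9 − 23.2) / (6 × 1.744) = 6.7000 / 10.4640 = 0.6403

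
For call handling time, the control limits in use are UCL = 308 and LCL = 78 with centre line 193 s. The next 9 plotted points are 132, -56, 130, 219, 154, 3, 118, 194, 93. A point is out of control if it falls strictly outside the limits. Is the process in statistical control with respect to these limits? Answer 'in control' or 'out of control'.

Compare each point to [78, 308]: sample 2 = -56 < LCL; sample 6 = 3 < LCL.

out of control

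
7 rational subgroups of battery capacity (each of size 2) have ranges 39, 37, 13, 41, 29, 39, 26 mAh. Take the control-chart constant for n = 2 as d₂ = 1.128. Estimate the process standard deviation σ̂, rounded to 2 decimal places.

28.37

R̄ = (39 + 37 + 13 + 41 + 29 + 39 + 26) / 7 = 32.0000
σ̂ = R̄ / d₂ = 32.0000 / 1.128 = 28.3688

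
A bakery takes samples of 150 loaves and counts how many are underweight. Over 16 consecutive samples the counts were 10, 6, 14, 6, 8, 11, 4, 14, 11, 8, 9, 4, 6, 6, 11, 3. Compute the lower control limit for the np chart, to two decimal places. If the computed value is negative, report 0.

0.00

p̄ = Σdᵢ / (k·n) = 131 / (16 × 150) = 0.05458
LCL = np̄ − 3·√(np̄(1−p̄)) = 8.1875 − 3 × 2.7822 = -0.1591 → 0 (negative, so LCL = 0)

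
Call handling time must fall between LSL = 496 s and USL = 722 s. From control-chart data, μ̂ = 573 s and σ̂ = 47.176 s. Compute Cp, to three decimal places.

0.798

Cp = (USL − LSL) / (6σ̂) = (722 − 496) / (6 × 47.176) = 226.0000 / 283.0560 = 0.7984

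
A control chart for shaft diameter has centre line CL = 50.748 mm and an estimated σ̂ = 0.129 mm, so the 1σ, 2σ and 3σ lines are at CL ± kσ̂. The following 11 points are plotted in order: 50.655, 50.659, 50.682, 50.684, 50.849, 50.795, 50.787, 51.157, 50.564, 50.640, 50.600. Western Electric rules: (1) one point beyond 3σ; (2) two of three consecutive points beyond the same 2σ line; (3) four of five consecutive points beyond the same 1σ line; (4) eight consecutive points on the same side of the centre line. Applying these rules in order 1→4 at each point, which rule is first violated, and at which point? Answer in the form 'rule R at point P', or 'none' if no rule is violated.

Zone of each point (C = within 1σ̂, B = 1σ̂–2σ̂, A = 2σ̂–3σ̂, * = beyond 3σ̂; sign = side of CL): 1:-C, 2:-C, 3:-C, 4:-C, 5:+C, 6:+C, 7:+C, 8:+*, 9:-B, 10:-C, 11:-B
Rule 1 (one point beyond the 3σ limits) is satisfied at point 8.

rule 1 at point 8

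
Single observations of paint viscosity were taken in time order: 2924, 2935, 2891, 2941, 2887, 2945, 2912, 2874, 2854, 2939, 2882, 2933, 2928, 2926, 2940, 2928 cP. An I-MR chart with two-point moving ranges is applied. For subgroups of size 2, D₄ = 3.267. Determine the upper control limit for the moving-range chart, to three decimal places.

116.305

Moving ranges: 11, 44, 50, 54, 58, 33, 38, 20, 85, 57, 51, 5, 2, 14, 12; M̄R̄ = 534.0000 / 15 = 35.6000
UCL_MR = D₄·M̄R̄ = 3.267 × 35.6000 = 116.3052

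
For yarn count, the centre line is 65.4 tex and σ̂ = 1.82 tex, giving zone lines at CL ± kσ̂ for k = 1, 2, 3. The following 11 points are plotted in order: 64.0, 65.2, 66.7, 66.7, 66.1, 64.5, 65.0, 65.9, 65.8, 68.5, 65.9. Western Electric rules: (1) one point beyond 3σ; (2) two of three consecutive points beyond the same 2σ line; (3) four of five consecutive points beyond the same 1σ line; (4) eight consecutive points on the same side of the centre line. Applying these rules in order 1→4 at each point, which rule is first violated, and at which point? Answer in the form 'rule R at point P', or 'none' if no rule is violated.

Zone of each point (C = within 1σ̂, B = 1σ̂–2σ̂, A = 2σ̂–3σ̂, * = beyond 3σ̂; sign = side of CL): 1:-C, 2:-C, 3:+C, 4:+C, 5:+C, 6:-C, 7:-C, 8:+C, 9:+C, 10:+B, 11:+C
No rule fires across all 11 points.

none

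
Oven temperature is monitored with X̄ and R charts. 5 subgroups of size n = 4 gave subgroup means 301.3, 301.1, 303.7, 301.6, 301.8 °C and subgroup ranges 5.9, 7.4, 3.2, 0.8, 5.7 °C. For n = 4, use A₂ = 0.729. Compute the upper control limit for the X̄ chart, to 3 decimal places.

X̄̄ = (301.3 + 301.1 + 303.7 + 301.6 + 301.8) / 5 = 1509.5000 / 5 = 301.9000
R̄ = (5.9 + 7.4 + 3.2 + 0.8 + 5.7) / 5 = 23.0000 / 5 = 4.6000
UCL = X̄̄ + A₂·R̄ = 301.9000 + 0.729 × 4.6000 = 305.2534

305.253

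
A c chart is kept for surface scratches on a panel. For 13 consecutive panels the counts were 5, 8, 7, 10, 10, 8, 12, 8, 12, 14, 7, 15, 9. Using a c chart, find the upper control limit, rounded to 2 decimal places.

18.92

c̄ = (5 + 8 + 7 + 10 + 10 + 8 + 12 + 8 + 12 + 14 + 7 + 15 + 9) / 13 = 125 / 13 = 9.6154
UCL = c̄ + 3√c̄ = 9.6154 + 3 × √9.6154 = 9.6154 + 3 × 3.1009 = 18.9180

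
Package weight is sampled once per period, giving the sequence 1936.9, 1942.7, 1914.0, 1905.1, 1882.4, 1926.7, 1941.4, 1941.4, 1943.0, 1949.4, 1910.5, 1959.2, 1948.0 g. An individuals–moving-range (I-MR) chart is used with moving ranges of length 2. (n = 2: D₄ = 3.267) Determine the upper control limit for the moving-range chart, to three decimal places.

63.135

Moving ranges: 5.8, 28.7, 8.9, 22.7, 44.3, 14.7, 0.0, 1.6, 6.4, 38.9, 48.7, 11.2; M̄R̄ = 231.9000 / 12 = 19.3250
UCL_MR = D₄·M̄R̄ = 3.267 × 19.3250 = 63.1348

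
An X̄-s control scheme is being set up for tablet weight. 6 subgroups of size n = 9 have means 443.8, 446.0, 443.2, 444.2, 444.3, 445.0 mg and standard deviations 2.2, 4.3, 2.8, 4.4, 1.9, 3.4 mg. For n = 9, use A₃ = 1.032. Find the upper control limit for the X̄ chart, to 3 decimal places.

447.685

X̄̄ = (443.8 + 446.0 + 443.2 + 444.2 + 444.3 + 445.0) / 6 = 444.4167
s̄ = (2.2 + 4.3 + 2.8 + 4.4 + 1.9 + 3.4) / 6 = 3.1667
UCL = X̄̄ + A₃·s̄ = 444.4167 + 1.032 × 3.1667 = 447.6847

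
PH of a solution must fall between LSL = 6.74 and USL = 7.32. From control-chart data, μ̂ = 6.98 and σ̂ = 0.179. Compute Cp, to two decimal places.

0.54

Cp = (USL − LSL) / (6σ̂) = (7.32 − 6.74) / (6 × 0.179) = 0.5800 / 1.0740 = 0.5400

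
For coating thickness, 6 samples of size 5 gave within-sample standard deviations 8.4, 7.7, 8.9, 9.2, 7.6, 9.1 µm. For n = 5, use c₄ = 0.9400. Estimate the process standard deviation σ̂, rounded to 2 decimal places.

9.02

s̄ = (8.4 + 7.7 + 8.9 + 9.2 + 7.6 + 9.1) / 6 = 8.4833
σ̂ = s̄ / c₄ = 8.4833 / 0.9400 = 9.0248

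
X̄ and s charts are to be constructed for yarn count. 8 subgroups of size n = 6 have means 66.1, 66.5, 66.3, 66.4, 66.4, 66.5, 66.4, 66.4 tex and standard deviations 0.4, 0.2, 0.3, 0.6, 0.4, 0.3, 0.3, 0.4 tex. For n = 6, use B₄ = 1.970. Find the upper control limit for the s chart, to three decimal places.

s̄ = (0.4 + 0.2 + 0.3 + 0.6 + 0.4 + 0.3 + 0.3 + 0.4) / 8 = 0.3625
UCL_s = B₄·s̄ = 1.970 × 0.3625 = 0.7141

0.714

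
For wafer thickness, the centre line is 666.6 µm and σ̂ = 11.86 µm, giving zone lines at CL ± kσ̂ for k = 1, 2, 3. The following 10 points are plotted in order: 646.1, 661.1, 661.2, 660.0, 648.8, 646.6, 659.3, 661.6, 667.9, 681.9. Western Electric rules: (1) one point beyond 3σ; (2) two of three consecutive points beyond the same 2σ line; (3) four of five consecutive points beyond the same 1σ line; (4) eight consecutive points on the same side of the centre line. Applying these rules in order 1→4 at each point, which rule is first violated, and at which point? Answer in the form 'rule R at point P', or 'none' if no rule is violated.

rule 4 at point 8

Zone of each point (C = within 1σ̂, B = 1σ̂–2σ̂, A = 2σ̂–3σ̂, * = beyond 3σ̂; sign = side of CL): 1:-B, 2:-C, 3:-C, 4:-C, 5:-B, 6:-B, 7:-C, 8:-C, 9:+C, 10:+B
Rule 4 (eight consecutive points on the same side of the centre line) is satisfied at point 8.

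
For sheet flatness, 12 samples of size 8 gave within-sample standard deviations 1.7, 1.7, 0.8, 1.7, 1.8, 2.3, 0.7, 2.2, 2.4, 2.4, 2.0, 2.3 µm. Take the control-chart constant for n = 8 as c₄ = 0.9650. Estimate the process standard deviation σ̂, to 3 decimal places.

1.900

s̄ = (1.7 + 1.7 + 0.8 + 1.7 + 1.8 + 2.3 + 0.7 + 2.2 + 2.4 + 2.4 + 2.0 + 2.3) / 12 = 1.8333
σ̂ = s̄ / c₄ = 1.8333 / 0.9650 = 1.8998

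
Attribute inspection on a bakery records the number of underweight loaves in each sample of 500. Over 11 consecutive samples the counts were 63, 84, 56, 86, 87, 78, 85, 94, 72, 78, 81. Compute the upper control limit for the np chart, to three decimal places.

p̄ = Σdᵢ / (k·n) = 864 / (11 × 500) = 0.15709
UCL = np̄ + 3·√(np̄(1−p̄)) = 78.5455 + 3 × √(78.5455×0.84291) = 78.5455 + 3 × 8.1367 = 102.9557

102.956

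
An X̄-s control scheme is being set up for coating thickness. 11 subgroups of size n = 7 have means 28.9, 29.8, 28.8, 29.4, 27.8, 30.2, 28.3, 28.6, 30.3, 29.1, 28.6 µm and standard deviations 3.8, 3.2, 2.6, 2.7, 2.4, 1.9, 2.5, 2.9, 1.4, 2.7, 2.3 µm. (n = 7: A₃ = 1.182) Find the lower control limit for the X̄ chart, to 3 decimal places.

X̄̄ = (28.9 + 29.8 + 28.8 + 29.4 + 27.8 + 30.2 + 28.3 + 28.6 + 30.3 + 29.1 + 28.6) / 11 = 29.0727
s̄ = (3.8 + 3.2 + 2.6 + 2.7 + 2.4 + 1.9 + 2.5 + 2.9 + 1.4 + 2.7 + 2.3) / 11 = 2.5818
LCL = X̄̄ − A₃·s̄ = 29.0727 − 1.182 × 2.5818 = 26.0210

26.021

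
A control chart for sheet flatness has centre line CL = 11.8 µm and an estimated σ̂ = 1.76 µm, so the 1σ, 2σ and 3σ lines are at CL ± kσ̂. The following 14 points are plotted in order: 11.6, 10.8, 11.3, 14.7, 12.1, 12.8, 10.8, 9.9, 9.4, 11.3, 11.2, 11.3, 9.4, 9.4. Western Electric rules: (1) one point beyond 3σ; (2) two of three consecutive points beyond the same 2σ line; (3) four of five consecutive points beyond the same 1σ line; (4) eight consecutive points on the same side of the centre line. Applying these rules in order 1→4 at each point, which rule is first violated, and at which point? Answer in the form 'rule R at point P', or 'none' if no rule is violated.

Zone of each point (C = within 1σ̂, B = 1σ̂–2σ̂, A = 2σ̂–3σ̂, * = beyond 3σ̂; sign = side of CL): 1:-C, 2:-C, 3:-C, 4:+B, 5:+C, 6:+C, 7:-C, 8:-B, 9:-B, 10:-C, 11:-C, 12:-C, 13:-B, 14:-B
Rule 4 (eight consecutive points on the same side of the centre line) is satisfied at point 14.

rule 4 at point 14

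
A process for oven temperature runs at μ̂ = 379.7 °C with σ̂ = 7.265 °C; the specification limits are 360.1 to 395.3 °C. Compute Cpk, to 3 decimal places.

0.716

Cpu = (USL − μ̂) / (3σ̂) = (395.3 − 379.7) / (3 × 7.265) = 0.7158; Cpl = (μ̂ − LSL) / (3σ̂) = (379.7 − 360.1) / (3 × 7.265) = 0.8993; Cpk = min(Cpu, Cpl) = 0.7158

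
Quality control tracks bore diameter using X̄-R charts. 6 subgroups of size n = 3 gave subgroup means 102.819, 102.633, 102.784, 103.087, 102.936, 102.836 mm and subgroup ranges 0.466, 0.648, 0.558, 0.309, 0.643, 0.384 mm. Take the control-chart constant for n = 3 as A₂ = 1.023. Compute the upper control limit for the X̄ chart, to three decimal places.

X̄̄ = (102.819 + 102.633 + 102.784 + 103.087 + 102.936 + 102.836) / 6 = 617.0950 / 6 = 102.8492
R̄ = (0.466 + 0.648 + 0.558 + 0.309 + 0.643 + 0.384) / 6 = 3.0080 / 6 = 0.5013
UCL = X̄̄ + A₂·R̄ = 102.8492 + 1.023 × 0.5013 = 103.3620

103.362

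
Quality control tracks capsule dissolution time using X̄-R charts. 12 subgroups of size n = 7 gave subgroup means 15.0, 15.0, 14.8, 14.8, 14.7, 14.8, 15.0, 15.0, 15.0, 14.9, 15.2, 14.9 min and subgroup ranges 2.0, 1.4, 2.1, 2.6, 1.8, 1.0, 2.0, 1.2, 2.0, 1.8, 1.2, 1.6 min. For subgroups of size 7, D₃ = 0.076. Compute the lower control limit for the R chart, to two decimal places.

R̄ = (2.0 + 1.4 + 2.1 + 2.6 + 1.8 + 1.0 + 2.0 + 1.2 + 2.0 + 1.8 + 1.2 + 1.6) / 12 = 20.7000 / 12 = 1.7250
LCL_R = D₃·R̄ = 0.076 × 1.7250 = 0.1311

0.13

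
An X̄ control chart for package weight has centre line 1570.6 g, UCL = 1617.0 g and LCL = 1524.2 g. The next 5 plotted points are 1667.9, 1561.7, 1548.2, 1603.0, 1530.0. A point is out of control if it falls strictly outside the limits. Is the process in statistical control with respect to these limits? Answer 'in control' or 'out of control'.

out of control

Compare each point to [1524.2, 1617.0]: sample 1 = 1667.9 > UCL.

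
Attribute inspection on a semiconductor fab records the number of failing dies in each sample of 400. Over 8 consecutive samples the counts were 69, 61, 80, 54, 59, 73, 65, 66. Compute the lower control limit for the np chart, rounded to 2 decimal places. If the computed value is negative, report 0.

43.62

p̄ = Σdᵢ / (k·n) = 527 / (8 × 400) = 0.16469
LCL = np̄ − 3·√(np̄(1−p̄)) = 65.8750 − 3 × 7.4180 = 43.6211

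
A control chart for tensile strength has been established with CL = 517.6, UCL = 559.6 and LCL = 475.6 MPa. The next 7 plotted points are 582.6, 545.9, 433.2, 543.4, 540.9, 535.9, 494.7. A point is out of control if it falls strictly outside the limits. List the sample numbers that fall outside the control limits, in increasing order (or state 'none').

Compare each point to [475.6, 559.6]: sample 1 = 582.6 > UCL; sample 3 = 433.2 < LCL.

1, 3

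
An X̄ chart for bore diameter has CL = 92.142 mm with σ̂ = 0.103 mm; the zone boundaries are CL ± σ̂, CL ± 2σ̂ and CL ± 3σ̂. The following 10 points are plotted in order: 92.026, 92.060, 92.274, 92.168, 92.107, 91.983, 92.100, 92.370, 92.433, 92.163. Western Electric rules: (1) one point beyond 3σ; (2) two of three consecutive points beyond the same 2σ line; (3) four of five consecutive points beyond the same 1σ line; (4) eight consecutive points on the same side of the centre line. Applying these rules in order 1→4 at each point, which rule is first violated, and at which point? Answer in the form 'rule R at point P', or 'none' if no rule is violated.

Zone of each point (C = within 1σ̂, B = 1σ̂–2σ̂, A = 2σ̂–3σ̂, * = beyond 3σ̂; sign = side of CL): 1:-B, 2:-C, 3:+B, 4:+C, 5:-C, 6:-B, 7:-C, 8:+A, 9:+A, 10:+C
Rule 2 (two of three consecutive points beyond the same 2σ limit) is satisfied at point 9.

rule 2 at point 9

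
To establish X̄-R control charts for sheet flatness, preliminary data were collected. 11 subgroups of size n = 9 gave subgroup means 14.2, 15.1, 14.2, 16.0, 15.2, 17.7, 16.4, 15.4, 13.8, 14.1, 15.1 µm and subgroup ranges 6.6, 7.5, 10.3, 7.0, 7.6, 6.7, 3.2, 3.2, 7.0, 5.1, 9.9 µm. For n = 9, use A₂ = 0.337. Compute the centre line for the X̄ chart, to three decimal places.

15.200

X̄̄ = (14.2 + 15.1 + 14.2 + 16.0 + 15.2 + 17.7 + 16.4 + 15.4 + 13.8 + 14.1 + 15.1) / 11 = 167.2000 / 11 = 15.2000
CL = X̄̄ = 15.2000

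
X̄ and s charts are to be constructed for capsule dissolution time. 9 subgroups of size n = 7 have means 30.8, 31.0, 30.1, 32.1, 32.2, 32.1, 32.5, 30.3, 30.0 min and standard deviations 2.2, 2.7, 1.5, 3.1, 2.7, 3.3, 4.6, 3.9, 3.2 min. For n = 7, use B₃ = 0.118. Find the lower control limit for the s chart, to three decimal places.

s̄ = (2.2 + 2.7 + 1.5 + 3.1 + 2.7 + 3.3 + 4.6 + 3.9 + 3.2) / 9 = 3.0222
LCL_s = B₃·s̄ = 0.118 × 3.0222 = 0.3566

0.357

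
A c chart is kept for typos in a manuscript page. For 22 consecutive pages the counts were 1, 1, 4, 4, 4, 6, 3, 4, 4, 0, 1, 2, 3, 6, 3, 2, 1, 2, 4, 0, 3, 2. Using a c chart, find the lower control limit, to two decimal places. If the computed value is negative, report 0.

0.00

c̄ = (1 + 1 + 4 + 4 + 4 + 6 + 3 + 4 + 4 + 0 + 1 + 2 + 3 + 6 + 3 + 2 + 1 + 2 + 4 + 0 + 3 + 2) / 22 = 60 / 22 = 2.7273
LCL = c̄ − 3√c̄ = 2.7273 − 3 × 1.6514 = -2.2271 → 0 (cannot be negative)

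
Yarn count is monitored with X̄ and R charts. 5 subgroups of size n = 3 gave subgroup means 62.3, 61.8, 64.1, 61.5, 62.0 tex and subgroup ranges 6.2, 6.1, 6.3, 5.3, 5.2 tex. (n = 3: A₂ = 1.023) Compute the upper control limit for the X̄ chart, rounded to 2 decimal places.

68.29

X̄̄ = (62.3 + 61.8 + 64.1 + 61.5 + 62.0) / 5 = 311.7000 / 5 = 62.3400
R̄ = (6.2 + 6.1 + 6.3 + 5.3 + 5.2) / 5 = 29.1000 / 5 = 5.8200
UCL = X̄̄ + A₂·R̄ = 62.3400 + 1.023 × 5.8200 = 68.2939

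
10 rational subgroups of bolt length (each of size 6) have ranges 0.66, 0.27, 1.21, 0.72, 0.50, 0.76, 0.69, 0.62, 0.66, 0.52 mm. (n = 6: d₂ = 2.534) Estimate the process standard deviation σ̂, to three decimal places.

0.261

R̄ = (0.66 + 0.27 + 1.21 + 0.72 + 0.50 + 0.76 + 0.69 + 0.62 + 0.66 + 0.52) / 10 = 0.6610
σ̂ = R̄ / d₂ = 0.6610 / 2.534 = 0.2609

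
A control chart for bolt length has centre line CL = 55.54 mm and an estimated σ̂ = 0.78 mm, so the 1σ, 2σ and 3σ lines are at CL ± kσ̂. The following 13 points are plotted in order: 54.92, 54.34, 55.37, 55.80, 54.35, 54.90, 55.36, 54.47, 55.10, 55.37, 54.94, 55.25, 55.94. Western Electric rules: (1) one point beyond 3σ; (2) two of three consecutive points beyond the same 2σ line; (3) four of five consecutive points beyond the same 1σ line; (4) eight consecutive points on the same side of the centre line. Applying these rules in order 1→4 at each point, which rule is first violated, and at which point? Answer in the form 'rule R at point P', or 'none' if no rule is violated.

rule 4 at point 12

Zone of each point (C = within 1σ̂, B = 1σ̂–2σ̂, A = 2σ̂–3σ̂, * = beyond 3σ̂; sign = side of CL): 1:-C, 2:-B, 3:-C, 4:+C, 5:-B, 6:-C, 7:-C, 8:-B, 9:-C, 10:-C, 11:-C, 12:-C, 13:+C
Rule 4 (eight consecutive points on the same side of the centre line) is satisfied at point 12.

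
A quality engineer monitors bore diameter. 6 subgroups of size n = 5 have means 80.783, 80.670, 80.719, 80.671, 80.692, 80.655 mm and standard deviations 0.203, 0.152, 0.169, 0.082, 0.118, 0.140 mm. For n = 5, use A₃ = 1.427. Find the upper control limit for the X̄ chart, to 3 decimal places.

X̄̄ = (80.783 + 80.670 + 80.719 + 80.671 + 80.692 + 80.655) / 6 = 80.6983
s̄ = (0.203 + 0.152 + 0.169 + 0.082 + 0.118 + 0.140) / 6 = 0.1440
UCL = X̄̄ + A₃·s̄ = 80.6983 + 1.427 × 0.1440 = 80.9038

80.904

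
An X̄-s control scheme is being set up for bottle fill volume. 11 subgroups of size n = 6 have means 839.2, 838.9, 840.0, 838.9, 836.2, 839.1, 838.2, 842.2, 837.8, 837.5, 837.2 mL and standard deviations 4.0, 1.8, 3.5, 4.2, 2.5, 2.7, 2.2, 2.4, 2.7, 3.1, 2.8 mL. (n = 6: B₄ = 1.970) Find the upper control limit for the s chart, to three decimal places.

s̄ = (4.0 + 1.8 + 3.5 + 4.2 + 2.5 + 2.7 + 2.2 + 2.4 + 2.7 + 3.1 + 2.8) / 11 = 2.9000
UCL_s = B₄·s̄ = 1.970 × 2.9000 = 5.7130

5.713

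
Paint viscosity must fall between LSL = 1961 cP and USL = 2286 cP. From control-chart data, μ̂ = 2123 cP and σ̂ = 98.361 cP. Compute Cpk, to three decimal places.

Cpu = (USL − μ̂) / (3σ̂) = (2286 − 2123) / (3 × 98.361) = 0.5524; Cpl = (μ̂ − LSL) / (3σ̂) = (2123 − 1961) / (3 × 98.361) = 0.5490; Cpk = min(Cpu, Cpl) = 0.5490

0.549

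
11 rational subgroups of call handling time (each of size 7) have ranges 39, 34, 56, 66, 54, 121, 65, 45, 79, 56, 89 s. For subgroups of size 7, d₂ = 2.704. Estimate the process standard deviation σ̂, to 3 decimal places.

R̄ = (39 + 34 + 56 + 66 + 54 + 121 + 65 + 45 + 79 + 56 + 89) / 11 = 64.0000
σ̂ = R̄ / d₂ = 64.0000 / 2.704 = 23.6686

23.669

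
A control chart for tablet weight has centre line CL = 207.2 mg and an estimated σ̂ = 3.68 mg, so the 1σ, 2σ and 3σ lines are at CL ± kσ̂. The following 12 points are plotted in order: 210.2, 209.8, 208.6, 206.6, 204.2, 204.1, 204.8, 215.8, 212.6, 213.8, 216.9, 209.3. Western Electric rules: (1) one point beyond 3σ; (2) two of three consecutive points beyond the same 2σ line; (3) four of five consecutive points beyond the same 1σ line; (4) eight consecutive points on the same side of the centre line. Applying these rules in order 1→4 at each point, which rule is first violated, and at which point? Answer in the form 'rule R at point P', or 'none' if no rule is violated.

rule 3 at point 11

Zone of each point (C = within 1σ̂, B = 1σ̂–2σ̂, A = 2σ̂–3σ̂, * = beyond 3σ̂; sign = side of CL): 1:+C, 2:+C, 3:+C, 4:-C, 5:-C, 6:-C, 7:-C, 8:+A, 9:+B, 10:+B, 11:+A, 12:+C
Rule 3 (four of five consecutive points beyond the same 1σ limit) is satisfied at point 11.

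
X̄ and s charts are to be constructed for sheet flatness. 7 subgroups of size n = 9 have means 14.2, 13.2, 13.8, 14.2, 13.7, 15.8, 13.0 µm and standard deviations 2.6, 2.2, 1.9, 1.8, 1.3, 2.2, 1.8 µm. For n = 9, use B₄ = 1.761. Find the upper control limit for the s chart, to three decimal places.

3.472

s̄ = (2.6 + 2.2 + 1.9 + 1.8 + 1.3 + 2.2 + 1.8) / 7 = 1.9714
UCL_s = B₄·s̄ = 1.761 × 1.9714 = 3.4717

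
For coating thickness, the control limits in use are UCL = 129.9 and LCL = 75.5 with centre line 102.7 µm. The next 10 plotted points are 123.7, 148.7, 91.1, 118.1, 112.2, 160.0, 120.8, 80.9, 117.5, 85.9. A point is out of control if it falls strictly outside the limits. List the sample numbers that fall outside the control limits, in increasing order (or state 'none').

2, 6

Compare each point to [75.5, 129.9]: sample 2 = 148.7 > UCL; sample 6 = 160.0 > UCL.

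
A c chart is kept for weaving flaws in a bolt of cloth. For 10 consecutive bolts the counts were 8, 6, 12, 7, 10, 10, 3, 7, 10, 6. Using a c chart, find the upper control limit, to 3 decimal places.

c̄ = (8 + 6 + 12 + 7 + 10 + 10 + 3 + 7 + 10 + 6) / 10 = 79 / 10 = 7.9000
UCL = c̄ + 3√c̄ = 7.9000 + 3 × √7.9000 = 7.9000 + 3 × 2.8107 = 16.3321

16.332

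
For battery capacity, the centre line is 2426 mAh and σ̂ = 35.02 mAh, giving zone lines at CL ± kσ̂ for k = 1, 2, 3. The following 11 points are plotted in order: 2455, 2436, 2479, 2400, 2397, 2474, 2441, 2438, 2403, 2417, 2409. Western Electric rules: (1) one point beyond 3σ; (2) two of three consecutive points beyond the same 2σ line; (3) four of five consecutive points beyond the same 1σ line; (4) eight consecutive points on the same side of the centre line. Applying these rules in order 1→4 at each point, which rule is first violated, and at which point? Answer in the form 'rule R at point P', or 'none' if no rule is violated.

none

Zone of each point (C = within 1σ̂, B = 1σ̂–2σ̂, A = 2σ̂–3σ̂, * = beyond 3σ̂; sign = side of CL): 1:+C, 2:+C, 3:+B, 4:-C, 5:-C, 6:+B, 7:+C, 8:+C, 9:-C, 10:-C, 11:-C
No rule fires across all 11 points.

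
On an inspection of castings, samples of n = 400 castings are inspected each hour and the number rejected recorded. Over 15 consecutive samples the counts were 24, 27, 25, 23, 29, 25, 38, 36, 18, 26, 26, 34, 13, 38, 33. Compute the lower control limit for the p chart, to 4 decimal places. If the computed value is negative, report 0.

p̄ = Σdᵢ / (k·n) = 415 / (15 × 400) = 0.06917
LCL = p̄ − 3·√(p̄(1−p̄)/n) = 0.06917 − 3 × 0.01269 = 0.03111

0.0311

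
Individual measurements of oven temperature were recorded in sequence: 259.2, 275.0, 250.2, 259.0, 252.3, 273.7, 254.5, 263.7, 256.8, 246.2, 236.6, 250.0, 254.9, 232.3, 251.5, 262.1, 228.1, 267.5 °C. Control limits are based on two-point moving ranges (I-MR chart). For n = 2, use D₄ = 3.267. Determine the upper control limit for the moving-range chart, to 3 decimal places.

Moving ranges: 15.8, 24.8, 8.8, 6.7, 21.4, 19.2, 9.2, 6.9, 10.6, 9.6, 13.4, 4.9, 22.6, 19.2, 10.6, 34.0, 39.4; M̄R̄ = 277.1000 / 17 = 16.3000
UCL_MR = D₄·M̄R̄ = 3.267 × 16.3000 = 53.2521

53.252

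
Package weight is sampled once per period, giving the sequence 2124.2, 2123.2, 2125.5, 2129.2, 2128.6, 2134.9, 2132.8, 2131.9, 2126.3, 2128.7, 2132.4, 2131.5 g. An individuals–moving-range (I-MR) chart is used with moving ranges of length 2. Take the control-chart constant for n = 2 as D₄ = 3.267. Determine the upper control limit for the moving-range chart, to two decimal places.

8.76

Moving ranges: 1.0, 2.3, 3.7, 0.6, 6.3, 2.1, 0.9, 5.6, 2.4, 3.7, 0.9; M̄R̄ = 29.5000 / 11 = 2.6818
UCL_MR = D₄·M̄R̄ = 3.267 × 2.6818 = 8.7615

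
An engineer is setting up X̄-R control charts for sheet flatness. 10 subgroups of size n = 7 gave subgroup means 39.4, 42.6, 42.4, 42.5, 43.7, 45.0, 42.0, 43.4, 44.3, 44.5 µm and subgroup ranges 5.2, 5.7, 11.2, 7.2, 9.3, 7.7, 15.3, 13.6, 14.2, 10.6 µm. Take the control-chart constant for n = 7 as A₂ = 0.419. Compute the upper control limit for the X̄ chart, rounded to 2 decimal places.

X̄̄ = (39.4 + 42.6 + 42.4 + 42.5 + 43.7 + 45.0 + 42.0 + 43.4 + 44.3 + 44.5) / 10 = 429.8000 / 10 = 42.9800
R̄ = (5.2 + 5.7 + 11.2 + 7.2 + 9.3 + 7.7 + 15.3 + 13.6 + 14.2 + 10.6) / 10 = 100.0000 / 10 = 10.0000
UCL = X̄̄ + A₂·R̄ = 42.9800 + 0.419 × 10.0000 = 47.1700

47.17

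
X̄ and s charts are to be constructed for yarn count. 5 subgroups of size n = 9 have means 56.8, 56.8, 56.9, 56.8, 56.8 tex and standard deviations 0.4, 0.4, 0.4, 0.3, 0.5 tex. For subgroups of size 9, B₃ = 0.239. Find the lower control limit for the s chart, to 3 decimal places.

s̄ = (0.4 + 0.4 + 0.4 + 0.3 + 0.5) / 5 = 0.4000
LCL_s = B₃·s̄ = 0.239 × 0.4000 = 0.0956

0.096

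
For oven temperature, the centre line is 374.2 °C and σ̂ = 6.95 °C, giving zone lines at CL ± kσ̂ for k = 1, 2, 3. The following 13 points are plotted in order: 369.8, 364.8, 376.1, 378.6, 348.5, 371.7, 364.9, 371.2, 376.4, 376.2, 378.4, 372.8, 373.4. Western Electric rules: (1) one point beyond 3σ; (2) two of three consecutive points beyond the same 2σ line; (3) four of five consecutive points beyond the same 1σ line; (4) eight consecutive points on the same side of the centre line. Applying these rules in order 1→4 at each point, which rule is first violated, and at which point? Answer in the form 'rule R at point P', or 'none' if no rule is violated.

Zone of each point (C = within 1σ̂, B = 1σ̂–2σ̂, A = 2σ̂–3σ̂, * = beyond 3σ̂; sign = side of CL): 1:-C, 2:-B, 3:+C, 4:+C, 5:-*, 6:-C, 7:-B, 8:-C, 9:+C, 10:+C, 11:+C, 12:-C, 13:-C
Rule 1 (one point beyond the 3σ limits) is satisfied at point 5.

rule 1 at point 5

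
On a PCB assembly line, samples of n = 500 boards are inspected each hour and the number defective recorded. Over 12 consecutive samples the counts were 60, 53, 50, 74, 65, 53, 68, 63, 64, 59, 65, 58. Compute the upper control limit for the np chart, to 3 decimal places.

p̄ = Σdᵢ / (k·n) = 732 / (12 × 500) = 0.12200
UCL = np̄ + 3·√(np̄(1−p̄)) = 61.0000 + 3 × √(61.0000×0.87800) = 61.0000 + 3 × 7.3183 = 82.9550

82.955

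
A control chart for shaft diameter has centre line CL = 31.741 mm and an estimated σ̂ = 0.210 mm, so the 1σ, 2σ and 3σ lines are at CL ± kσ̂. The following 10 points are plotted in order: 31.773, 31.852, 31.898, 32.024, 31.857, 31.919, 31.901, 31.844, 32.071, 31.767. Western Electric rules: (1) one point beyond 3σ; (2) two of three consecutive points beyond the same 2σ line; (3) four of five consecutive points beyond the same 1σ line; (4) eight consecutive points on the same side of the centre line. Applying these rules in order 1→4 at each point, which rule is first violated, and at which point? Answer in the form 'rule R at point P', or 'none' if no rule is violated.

rule 4 at point 8

Zone of each point (C = within 1σ̂, B = 1σ̂–2σ̂, A = 2σ̂–3σ̂, * = beyond 3σ̂; sign = side of CL): 1:+C, 2:+C, 3:+C, 4:+B, 5:+C, 6:+C, 7:+C, 8:+C, 9:+B, 10:+C
Rule 4 (eight consecutive points on the same side of the centre line) is satisfied at point 8.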